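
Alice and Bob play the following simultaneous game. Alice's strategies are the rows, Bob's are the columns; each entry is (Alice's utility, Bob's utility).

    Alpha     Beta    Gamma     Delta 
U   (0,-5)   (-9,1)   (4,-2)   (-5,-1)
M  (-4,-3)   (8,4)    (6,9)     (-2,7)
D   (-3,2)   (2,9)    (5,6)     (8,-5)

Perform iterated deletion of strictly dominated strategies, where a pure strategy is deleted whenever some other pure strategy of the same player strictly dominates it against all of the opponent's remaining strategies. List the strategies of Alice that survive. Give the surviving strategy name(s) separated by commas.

M

For Bob, Beta strictly dominates Alpha on the remaining rows (U: 1>-5, M: 4>-3, D: 9>2); eliminate Alpha.
Row U is eliminated: M beats it against every remaining column (Beta: 8>-9, Gamma: 6>4, Delta: -2>-5).
Bob's strategy Delta is strictly dominated by Gamma (M: 9>7, D: 6>-5) and is removed.
Alice's strategy D is strictly dominated by M (Beta: 8>2, Gamma: 6>5) and is removed.
Column Beta is eliminated: Gamma beats it against every remaining row (M: 9>4).
Among the remaining strategies, none is strictly dominated by another pure strategy of the same player, so the elimination stops.
Surviving strategies — Alice: {M}; Bob: {Gamma}.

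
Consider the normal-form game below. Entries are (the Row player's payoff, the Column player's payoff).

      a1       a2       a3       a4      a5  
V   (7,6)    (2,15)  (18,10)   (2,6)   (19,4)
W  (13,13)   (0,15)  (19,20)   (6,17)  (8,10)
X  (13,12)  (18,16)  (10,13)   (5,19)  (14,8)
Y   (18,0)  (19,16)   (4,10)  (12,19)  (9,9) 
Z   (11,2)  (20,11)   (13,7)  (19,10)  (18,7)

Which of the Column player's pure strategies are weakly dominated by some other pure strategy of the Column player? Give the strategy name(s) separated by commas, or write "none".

a1, a5

a1: dominated, since a2 does at least as well everywhere (V: 15>6, W: 15>13, X: 16>12, Y: 16>0, Z: 11>2).
a2 is not dominated — it holds its own against a1 at V (15>6); a3 at V (15>10); a4 at V (15>6); a5 at V (15>4).
Nothing dominates a3: a1 at V (10>6); a2 at W (20>15); a4 at V (10>6); a5 at V (10>4).
a4: no other strategy beats it everywhere (a1 at W (17>13); a2 at W (17>15); a3 at X (19>13); a5 at V (6>4)).
a5 is weakly dominated by a2 (V: 15>4, W: 15>10, X: 16>8, Y: 16>9, Z: 11>7).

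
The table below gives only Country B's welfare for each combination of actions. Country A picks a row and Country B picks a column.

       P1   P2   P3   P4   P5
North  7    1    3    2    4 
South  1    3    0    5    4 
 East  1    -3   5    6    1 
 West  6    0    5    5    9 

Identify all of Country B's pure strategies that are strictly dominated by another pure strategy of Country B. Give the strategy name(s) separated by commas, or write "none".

P1 is not dominated — it holds its own against P2 at North (7>1); P3 at North (7>3); P4 at North (7>2); P5 at North (7>4).
P2 is strictly dominated by P4 (North: 2>1, South: 5>3, East: 6>-3, West: 5>0).
P3: no other strategy beats it everywhere (P1 at East (5>1); P2 at North (3>1); P4 at North (3>2); P5 at East (5>1)).
P4 is not dominated — it holds its own against P1 at South (5>1); P2 at North (2>1); P3 at South (5>0); P5 at South (5>4).
Nothing dominates P5: P1 at South (4>1); P2 at North (4>1); P3 at North (4>3); P4 at North (4>2).

P2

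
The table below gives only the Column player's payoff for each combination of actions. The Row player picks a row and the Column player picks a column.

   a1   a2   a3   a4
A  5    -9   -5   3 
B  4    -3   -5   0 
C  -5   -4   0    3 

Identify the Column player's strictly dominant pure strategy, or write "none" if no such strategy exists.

a1 fails to dominate a2 at C (-5<-4).
a2 fails to dominate a1 at A (-9<5).
a3 fails to dominate a1 at A (-5<5).
a4 fails to dominate a1 at A (3<5).
No single strategy dominates all the others.

none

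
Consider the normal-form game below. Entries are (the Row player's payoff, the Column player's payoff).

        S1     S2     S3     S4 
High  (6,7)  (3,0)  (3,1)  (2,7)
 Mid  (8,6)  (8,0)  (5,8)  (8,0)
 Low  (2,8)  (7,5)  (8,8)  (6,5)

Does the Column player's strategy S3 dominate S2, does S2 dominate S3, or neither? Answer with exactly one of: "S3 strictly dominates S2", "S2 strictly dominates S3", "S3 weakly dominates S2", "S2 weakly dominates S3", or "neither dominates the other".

S3 strictly dominates S2

Compare S3 to S2 across every action of the Row player: High: 1>0, Mid: 8>0, Low: 8>5.
S3 gives a strictly higher payoff against every action of the Row player, so S3 strictly dominates S2.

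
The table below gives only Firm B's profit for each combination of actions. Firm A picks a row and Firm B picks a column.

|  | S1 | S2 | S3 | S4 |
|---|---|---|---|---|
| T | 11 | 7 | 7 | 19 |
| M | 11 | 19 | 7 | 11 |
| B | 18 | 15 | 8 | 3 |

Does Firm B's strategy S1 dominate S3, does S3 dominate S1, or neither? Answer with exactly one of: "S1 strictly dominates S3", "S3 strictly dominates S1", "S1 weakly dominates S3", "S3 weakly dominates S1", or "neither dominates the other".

S1 strictly dominates S3

S1's payoffs vs S3's, by Firm A's action — T: 11>7, M: 11>7, B: 18>8.
Every comparison favours S1, so S1 strictly dominates S3.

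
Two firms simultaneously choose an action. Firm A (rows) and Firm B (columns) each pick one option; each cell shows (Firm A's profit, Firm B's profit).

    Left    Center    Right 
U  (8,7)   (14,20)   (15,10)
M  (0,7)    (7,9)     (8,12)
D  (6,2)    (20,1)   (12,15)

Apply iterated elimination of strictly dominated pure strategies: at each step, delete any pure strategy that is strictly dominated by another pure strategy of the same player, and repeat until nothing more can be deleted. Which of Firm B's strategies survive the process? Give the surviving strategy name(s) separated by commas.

Firm A's strategy M is strictly dominated by U (Left: 8>0, Center: 14>7, Right: 15>8) and is removed.
Column Left is eliminated: Right beats it against every remaining row (U: 10>7, D: 15>2).
Among the remaining strategies, none is strictly dominated by another pure strategy of the same player, so the elimination stops.
Surviving strategies — Firm A: {U, D}; Firm B: {Center, Right}.

Center, Right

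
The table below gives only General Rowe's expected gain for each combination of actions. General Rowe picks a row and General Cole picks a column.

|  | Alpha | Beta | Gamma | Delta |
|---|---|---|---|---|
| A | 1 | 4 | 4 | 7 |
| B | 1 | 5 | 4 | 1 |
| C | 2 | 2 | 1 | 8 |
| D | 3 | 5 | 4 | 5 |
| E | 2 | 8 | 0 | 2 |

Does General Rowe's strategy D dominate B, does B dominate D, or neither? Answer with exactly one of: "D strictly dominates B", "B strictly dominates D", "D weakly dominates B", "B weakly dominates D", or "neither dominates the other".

D's payoffs vs B's, by General Cole's action — Alpha: 3>1, Beta: 5=5, Gamma: 4=4, Delta: 5>1.
D is at least as good everywhere and strictly better somewhere (tied only at Beta, Gamma), so D weakly but not strictly dominates B.

D weakly dominates B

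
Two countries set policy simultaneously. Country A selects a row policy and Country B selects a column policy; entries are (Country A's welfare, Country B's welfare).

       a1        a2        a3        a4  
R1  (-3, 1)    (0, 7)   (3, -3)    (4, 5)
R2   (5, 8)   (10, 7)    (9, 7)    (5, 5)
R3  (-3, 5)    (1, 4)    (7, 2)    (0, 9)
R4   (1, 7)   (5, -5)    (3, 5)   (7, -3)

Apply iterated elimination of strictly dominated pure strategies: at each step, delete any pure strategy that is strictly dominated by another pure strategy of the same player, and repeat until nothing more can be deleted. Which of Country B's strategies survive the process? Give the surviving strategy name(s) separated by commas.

a1

For Country A, R2 strictly dominates R1 on the remaining columns (a1: 5>-3, a2: 10>0, a3: 9>3, a4: 5>4); eliminate R1.
For Country A, R2 strictly dominates R3 on the remaining columns (a1: 5>-3, a2: 10>1, a3: 9>7, a4: 5>0); eliminate R3.
Country B's strategy a2 is strictly dominated by a1 (R2: 8>7, R4: 7>-5) and is removed.
For Country B, a1 strictly dominates a3 on the remaining rows (R2: 8>7, R4: 7>5); eliminate a3.
Column a4 is eliminated: a1 beats it against every remaining row (R2: 8>5, R4: 7>-3).
For Country A, R2 strictly dominates R4 on the remaining columns (a1: 5>1); eliminate R4.
Among the remaining strategies, none is strictly dominated by another pure strategy of the same player, so the elimination stops.
Surviving strategies — Country A: {R2}; Country B: {a1}.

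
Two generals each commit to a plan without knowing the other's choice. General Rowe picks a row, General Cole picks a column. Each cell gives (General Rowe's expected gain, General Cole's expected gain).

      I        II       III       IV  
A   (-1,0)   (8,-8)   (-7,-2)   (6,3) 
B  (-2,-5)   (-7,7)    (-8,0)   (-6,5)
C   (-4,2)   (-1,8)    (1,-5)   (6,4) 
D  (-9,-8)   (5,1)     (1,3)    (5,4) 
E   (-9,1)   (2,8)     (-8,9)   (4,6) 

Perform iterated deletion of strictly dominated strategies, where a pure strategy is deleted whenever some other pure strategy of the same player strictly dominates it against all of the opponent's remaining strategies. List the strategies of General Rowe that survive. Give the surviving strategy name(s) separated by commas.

A, C

For General Rowe, A strictly dominates B on the remaining columns (I: -1>-2, II: 8>-7, III: -7>-8, IV: 6>-6); eliminate B.
General Rowe's strategy E is strictly dominated by A (I: -1>-9, II: 8>2, III: -7>-8, IV: 6>4) and is removed.
General Cole's strategy I is strictly dominated by IV (A: 3>0, C: 4>2, D: 4>-8) and is removed.
For General Cole, IV strictly dominates III on the remaining rows (A: 3>-2, C: 4>-5, D: 4>3); eliminate III.
For General Rowe, A strictly dominates D on the remaining columns (II: 8>5, IV: 6>5); eliminate D.
Among the remaining strategies, none is strictly dominated by another pure strategy of the same player, so the elimination stops.
Surviving strategies — General Rowe: {A, C}; General Cole: {II, IV}.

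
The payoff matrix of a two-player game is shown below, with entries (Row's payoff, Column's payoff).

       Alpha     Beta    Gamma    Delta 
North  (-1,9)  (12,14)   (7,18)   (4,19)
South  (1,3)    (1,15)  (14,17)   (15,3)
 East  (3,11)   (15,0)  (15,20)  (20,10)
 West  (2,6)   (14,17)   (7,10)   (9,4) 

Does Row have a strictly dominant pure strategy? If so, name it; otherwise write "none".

East

East vs North: Alpha: 3>-1, Beta: 15>12, Gamma: 15>7, Delta: 20>4.
East vs South: Alpha: 3>1, Beta: 15>1, Gamma: 15>14, Delta: 20>15.
East vs West: Alpha: 3>2, Beta: 15>14, Gamma: 15>7, Delta: 20>9.
East strictly beats every other strategy against every opponent action, so it is strictly dominant.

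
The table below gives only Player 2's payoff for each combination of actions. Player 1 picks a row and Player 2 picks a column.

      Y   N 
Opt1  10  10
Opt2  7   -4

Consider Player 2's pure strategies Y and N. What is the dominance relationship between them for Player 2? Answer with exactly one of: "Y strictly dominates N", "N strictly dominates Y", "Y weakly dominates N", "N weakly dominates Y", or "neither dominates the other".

Y's payoffs vs N's, by Player 1's action — Opt1: 10=10, Opt2: 7>-4.
Y is at least as good everywhere and strictly better somewhere (tied only at Opt1), so Y weakly but not strictly dominates N.

Y weakly dominates N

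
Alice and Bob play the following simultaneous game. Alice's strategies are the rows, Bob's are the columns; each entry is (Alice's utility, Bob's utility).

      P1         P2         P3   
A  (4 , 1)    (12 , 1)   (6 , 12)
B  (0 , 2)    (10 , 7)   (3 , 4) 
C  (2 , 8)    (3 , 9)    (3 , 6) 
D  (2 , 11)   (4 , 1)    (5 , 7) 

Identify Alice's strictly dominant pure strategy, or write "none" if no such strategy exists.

A vs B: P1: 4>0, P2: 12>10, P3: 6>3.
A vs C: P1: 4>2, P2: 12>3, P3: 6>3.
A vs D: P1: 4>2, P2: 12>4, P3: 6>5.
A strictly beats every other strategy against every opponent action, so it is strictly dominant.

A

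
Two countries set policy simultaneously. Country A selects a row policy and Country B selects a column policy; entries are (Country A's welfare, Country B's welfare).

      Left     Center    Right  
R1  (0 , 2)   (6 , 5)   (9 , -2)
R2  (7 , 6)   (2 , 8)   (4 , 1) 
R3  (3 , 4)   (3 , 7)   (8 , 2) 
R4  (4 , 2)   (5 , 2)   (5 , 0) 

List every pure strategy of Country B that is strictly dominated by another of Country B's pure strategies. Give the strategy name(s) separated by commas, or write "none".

Nothing dominates Left: Center at R4 (2=2); Right at R1 (2>-2).
Center: no other strategy beats it everywhere (Left at R1 (5>2); Right at R1 (5>-2)).
Right: dominated, since Left does at least as well everywhere (R1: 2>-2, R2: 6>1, R3: 4>2, R4: 2>0).

Right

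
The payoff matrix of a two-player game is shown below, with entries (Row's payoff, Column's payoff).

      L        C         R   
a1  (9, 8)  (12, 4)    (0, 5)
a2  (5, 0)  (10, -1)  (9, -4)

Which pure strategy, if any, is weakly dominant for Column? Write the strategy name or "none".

L vs C: a1: 8>4, a2: 0>-1.
L vs R: a1: 8>5, a2: 0>-4.
L is at least as good as every other strategy against every opponent action, so it is weakly dominant.

L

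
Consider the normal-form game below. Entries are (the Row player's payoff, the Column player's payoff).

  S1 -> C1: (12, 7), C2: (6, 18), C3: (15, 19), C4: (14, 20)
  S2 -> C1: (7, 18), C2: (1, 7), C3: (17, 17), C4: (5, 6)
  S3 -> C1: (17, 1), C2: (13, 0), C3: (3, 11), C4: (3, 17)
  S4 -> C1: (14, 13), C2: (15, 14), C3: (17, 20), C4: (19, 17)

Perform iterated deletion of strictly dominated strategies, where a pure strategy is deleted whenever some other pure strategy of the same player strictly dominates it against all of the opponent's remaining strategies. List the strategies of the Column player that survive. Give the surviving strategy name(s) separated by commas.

C1, C3, C4

Row S1 is eliminated: S4 beats it against every remaining column (C1: 14>12, C2: 15>6, C3: 17>15, C4: 19>14).
Column C2 is eliminated: C3 beats it against every remaining row (S2: 17>7, S3: 11>0, S4: 20>14).
Among the remaining strategies, none is strictly dominated by another pure strategy of the same player, so the elimination stops.
Surviving strategies — the Row player: {S2, S3, S4}; the Column player: {C1, C3, C4}.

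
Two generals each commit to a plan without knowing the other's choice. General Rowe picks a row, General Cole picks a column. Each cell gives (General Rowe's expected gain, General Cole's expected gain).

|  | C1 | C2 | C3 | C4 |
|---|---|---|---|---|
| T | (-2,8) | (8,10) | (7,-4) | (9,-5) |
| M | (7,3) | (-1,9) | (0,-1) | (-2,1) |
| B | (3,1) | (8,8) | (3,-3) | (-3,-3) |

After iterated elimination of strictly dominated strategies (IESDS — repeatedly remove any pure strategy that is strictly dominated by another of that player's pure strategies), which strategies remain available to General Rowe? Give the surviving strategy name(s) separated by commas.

For General Cole, C2 strictly dominates C1 on the remaining rows (T: 10>8, M: 9>3, B: 8>1); eliminate C1.
General Rowe's strategy M is strictly dominated by T (C2: 8>-1, C3: 7>0, C4: 9>-2) and is removed.
General Cole's strategy C3 is strictly dominated by C2 (T: 10>-4, B: 8>-3) and is removed.
Column C4 is eliminated: C2 beats it against every remaining row (T: 10>-5, B: 8>-3).
Among the remaining strategies, none is strictly dominated by another pure strategy of the same player, so the elimination stops.
Surviving strategies — General Rowe: {T, B}; General Cole: {C2}.

T, B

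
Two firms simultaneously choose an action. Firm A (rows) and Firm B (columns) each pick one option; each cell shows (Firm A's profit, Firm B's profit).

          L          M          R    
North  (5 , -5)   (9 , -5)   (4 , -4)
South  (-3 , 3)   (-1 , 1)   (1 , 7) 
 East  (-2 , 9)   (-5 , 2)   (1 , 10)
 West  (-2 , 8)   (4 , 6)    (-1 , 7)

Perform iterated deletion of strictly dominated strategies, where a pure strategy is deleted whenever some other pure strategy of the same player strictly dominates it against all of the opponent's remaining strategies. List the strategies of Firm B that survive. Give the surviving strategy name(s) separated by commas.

R

Row South is eliminated: North beats it against every remaining column (L: 5>-3, M: 9>-1, R: 4>1).
Firm A's strategy East is strictly dominated by North (L: 5>-2, M: 9>-5, R: 4>1) and is removed.
Firm A's strategy West is strictly dominated by North (L: 5>-2, M: 9>4, R: 4>-1) and is removed.
For Firm B, R strictly dominates L on the remaining rows (North: -4>-5); eliminate L.
Firm B's strategy M is strictly dominated by R (North: -4>-5) and is removed.
Among the remaining strategies, none is strictly dominated by another pure strategy of the same player, so the elimination stops.
Surviving strategies — Firm A: {North}; Firm B: {R}.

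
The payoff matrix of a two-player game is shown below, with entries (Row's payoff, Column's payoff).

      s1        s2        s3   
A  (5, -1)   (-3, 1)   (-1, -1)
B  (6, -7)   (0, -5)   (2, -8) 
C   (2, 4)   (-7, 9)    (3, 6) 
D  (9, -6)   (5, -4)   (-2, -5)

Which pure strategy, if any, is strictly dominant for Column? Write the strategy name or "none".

s2

s2 vs s1: A: 1>-1, B: -5>-7, C: 9>4, D: -4>-6.
s2 vs s3: A: 1>-1, B: -5>-8, C: 9>6, D: -4>-5.
s2 strictly beats every other strategy against every opponent action, so it is strictly dominant.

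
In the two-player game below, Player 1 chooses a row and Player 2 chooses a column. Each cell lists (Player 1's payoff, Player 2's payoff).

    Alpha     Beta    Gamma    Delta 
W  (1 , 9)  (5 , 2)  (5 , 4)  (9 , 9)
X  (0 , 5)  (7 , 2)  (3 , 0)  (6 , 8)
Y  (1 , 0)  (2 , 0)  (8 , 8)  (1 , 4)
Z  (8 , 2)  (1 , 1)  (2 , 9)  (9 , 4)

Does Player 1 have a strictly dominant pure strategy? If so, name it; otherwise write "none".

W fails to dominate X at Beta (5<7).
X fails to dominate W at Alpha (0<1).
Y fails to dominate W at Alpha (1=1).
Z fails to dominate W at Beta (1<5).
No single strategy dominates all the others.

none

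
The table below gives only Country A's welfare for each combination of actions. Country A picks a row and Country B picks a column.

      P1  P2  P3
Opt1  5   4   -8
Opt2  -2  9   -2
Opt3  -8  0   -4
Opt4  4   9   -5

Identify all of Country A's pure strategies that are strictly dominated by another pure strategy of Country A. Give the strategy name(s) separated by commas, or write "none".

Opt3

Opt1 is not dominated — it holds its own against Opt2 at P1 (5>-2); Opt3 at P1 (5>-8); Opt4 at P1 (5>4).
Nothing dominates Opt2: Opt1 at P2 (9>4); Opt3 at P1 (-2>-8); Opt4 at P2 (9=9).
Opt2 strictly dominates Opt3 — P1: -2>-8, P2: 9>0, P3: -2>-4.
Opt4 is not dominated — it holds its own against Opt1 at P2 (9>4); Opt2 at P1 (4>-2); Opt3 at P1 (4>-8).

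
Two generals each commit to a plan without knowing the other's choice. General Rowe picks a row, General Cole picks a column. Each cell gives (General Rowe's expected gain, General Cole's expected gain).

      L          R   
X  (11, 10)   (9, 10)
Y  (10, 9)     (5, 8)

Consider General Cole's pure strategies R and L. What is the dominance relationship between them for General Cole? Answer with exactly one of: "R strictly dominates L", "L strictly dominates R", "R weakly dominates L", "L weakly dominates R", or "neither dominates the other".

L weakly dominates R

R's payoffs vs L's, by General Rowe's action — X: 10=10, Y: 8<9.
L is at least as good everywhere and strictly better somewhere (tied at X), so L weakly dominates R.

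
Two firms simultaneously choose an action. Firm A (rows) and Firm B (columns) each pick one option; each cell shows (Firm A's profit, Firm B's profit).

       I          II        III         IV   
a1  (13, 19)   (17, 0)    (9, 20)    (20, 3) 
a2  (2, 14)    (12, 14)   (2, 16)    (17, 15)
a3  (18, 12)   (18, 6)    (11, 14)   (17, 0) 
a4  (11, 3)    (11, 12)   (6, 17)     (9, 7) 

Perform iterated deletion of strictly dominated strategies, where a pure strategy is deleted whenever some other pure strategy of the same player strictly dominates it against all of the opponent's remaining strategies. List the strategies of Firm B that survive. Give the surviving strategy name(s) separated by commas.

Row a2 is eliminated: a1 beats it against every remaining column (I: 13>2, II: 17>12, III: 9>2, IV: 20>17).
For Firm A, a1 strictly dominates a4 on the remaining columns (I: 13>11, II: 17>11, III: 9>6, IV: 20>9); eliminate a4.
Firm B's strategy I is strictly dominated by III (a1: 20>19, a3: 14>12) and is removed.
Column II is eliminated: III beats it against every remaining row (a1: 20>0, a3: 14>6).
Column IV is eliminated: III beats it against every remaining row (a1: 20>3, a3: 14>0).
Firm A's strategy a1 is strictly dominated by a3 (III: 11>9) and is removed.
Among the remaining strategies, none is strictly dominated by another pure strategy of the same player, so the elimination stops.
Surviving strategies — Firm A: {a3}; Firm B: {III}.

III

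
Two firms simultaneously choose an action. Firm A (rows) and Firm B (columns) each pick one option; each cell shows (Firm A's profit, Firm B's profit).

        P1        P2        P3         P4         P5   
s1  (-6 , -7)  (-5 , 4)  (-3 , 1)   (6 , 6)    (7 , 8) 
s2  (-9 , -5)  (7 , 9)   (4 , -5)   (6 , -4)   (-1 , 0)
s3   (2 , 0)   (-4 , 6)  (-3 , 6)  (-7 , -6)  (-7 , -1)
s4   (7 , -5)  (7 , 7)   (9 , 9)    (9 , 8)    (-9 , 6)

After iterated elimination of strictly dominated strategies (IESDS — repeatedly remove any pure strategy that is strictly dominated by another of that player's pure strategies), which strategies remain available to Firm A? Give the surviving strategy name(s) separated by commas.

Firm B's strategy P1 is strictly dominated by P2 (s1: 4>-7, s2: 9>-5, s3: 6>0, s4: 7>-5) and is removed.
Firm A's strategy s3 is strictly dominated by s2 (P2: 7>-4, P3: 4>-3, P4: 6>-7, P5: -1>-7) and is removed.
Among the remaining strategies, none is strictly dominated by another pure strategy of the same player, so the elimination stops.
Surviving strategies — Firm A: {s1, s2, s4}; Firm B: {P2, P3, P4, P5}.

s1, s2, s4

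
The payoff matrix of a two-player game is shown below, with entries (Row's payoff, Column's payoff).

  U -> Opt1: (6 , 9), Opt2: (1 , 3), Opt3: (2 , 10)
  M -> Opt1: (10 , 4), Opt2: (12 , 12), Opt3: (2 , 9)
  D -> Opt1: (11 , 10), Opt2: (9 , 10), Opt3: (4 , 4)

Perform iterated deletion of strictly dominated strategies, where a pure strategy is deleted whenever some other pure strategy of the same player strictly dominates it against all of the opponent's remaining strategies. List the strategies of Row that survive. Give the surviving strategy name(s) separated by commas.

Row U is eliminated: D beats it against every remaining column (Opt1: 11>6, Opt2: 9>1, Opt3: 4>2).
For Column, Opt2 strictly dominates Opt3 on the remaining rows (M: 12>9, D: 10>4); eliminate Opt3.
Among the remaining strategies, none is strictly dominated by another pure strategy of the same player, so the elimination stops.
Surviving strategies — Row: {M, D}; Column: {Opt1, Opt2}.

M, D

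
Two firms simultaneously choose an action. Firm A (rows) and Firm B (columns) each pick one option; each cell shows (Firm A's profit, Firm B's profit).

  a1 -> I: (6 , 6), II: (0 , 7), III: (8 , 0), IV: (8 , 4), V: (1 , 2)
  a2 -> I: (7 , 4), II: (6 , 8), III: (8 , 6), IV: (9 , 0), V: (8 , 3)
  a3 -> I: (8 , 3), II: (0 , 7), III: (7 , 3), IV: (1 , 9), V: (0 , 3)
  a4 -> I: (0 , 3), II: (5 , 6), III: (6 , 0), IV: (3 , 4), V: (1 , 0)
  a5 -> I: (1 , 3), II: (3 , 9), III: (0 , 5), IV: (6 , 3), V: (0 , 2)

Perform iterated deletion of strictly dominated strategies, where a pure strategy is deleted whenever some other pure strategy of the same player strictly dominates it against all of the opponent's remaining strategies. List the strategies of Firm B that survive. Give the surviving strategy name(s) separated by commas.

II

Row a4 is eliminated: a2 beats it against every remaining column (I: 7>0, II: 6>5, III: 8>6, IV: 9>3, V: 8>1).
Row a5 is eliminated: a2 beats it against every remaining column (I: 7>1, II: 6>3, III: 8>0, IV: 9>6, V: 8>0).
Column I is eliminated: II beats it against every remaining row (a1: 7>6, a2: 8>4, a3: 7>3).
Row a3 is eliminated: a2 beats it against every remaining column (II: 6>0, III: 8>7, IV: 9>1, V: 8>0).
Column III is eliminated: II beats it against every remaining row (a1: 7>0, a2: 8>6).
Firm A's strategy a1 is strictly dominated by a2 (II: 6>0, IV: 9>8, V: 8>1) and is removed.
Firm B's strategy IV is strictly dominated by II (a2: 8>0) and is removed.
Column V is eliminated: II beats it against every remaining row (a2: 8>3).
Among the remaining strategies, none is strictly dominated by another pure strategy of the same player, so the elimination stops.
Surviving strategies — Firm A: {a2}; Firm B: {II}.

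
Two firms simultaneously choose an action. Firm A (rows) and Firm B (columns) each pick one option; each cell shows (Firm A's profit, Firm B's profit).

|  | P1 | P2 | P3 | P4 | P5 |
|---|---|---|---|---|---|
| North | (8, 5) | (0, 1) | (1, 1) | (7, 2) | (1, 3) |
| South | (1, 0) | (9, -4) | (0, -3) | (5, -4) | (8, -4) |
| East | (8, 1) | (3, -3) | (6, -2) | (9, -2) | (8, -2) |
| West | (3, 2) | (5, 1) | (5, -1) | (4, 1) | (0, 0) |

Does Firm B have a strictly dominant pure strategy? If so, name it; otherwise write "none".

P1

P1 vs P2: North: 5>1, South: 0>-4, East: 1>-3, West: 2>1.
P1 vs P3: North: 5>1, South: 0>-3, East: 1>-2, West: 2>-1.
P1 vs P4: North: 5>2, South: 0>-4, East: 1>-2, West: 2>1.
P1 vs P5: North: 5>3, South: 0>-4, East: 1>-2, West: 2>0.
P1 strictly beats every other strategy against every opponent action, so it is strictly dominant.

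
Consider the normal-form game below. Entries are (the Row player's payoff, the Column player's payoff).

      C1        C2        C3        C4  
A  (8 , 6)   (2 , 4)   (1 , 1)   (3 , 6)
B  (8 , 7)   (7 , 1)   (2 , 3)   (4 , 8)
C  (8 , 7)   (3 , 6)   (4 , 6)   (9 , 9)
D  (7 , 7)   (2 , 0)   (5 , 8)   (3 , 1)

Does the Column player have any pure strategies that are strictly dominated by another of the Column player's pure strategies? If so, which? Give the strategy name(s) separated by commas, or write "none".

C1: no other strategy beats it everywhere (C2 at A (6>4); C3 at A (6>1); C4 at A (6=6)).
C2: dominated, since C1 does at least as well everywhere (A: 6>4, B: 7>1, C: 7>6, D: 7>0).
Nothing dominates C3: C1 at D (8>7); C2 at B (3>1); C4 at D (8>1).
C4 is not dominated — it holds its own against C1 at A (6=6); C2 at A (6>4); C3 at A (6>1).

C2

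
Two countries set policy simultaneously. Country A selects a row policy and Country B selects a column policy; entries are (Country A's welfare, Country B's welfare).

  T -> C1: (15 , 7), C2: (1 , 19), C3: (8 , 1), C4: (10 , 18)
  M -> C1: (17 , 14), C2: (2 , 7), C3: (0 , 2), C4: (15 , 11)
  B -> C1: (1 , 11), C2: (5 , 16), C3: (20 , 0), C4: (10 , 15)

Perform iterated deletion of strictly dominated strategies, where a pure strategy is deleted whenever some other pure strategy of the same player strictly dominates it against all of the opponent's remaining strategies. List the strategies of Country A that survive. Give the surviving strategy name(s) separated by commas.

Country B's strategy C3 is strictly dominated by C1 (T: 7>1, M: 14>2, B: 11>0) and is removed.
Country A's strategy T is strictly dominated by M (C1: 17>15, C2: 2>1, C4: 15>10) and is removed.
Among the remaining strategies, none is strictly dominated by another pure strategy of the same player, so the elimination stops.
Surviving strategies — Country A: {M, B}; Country B: {C1, C2, C4}.

M, B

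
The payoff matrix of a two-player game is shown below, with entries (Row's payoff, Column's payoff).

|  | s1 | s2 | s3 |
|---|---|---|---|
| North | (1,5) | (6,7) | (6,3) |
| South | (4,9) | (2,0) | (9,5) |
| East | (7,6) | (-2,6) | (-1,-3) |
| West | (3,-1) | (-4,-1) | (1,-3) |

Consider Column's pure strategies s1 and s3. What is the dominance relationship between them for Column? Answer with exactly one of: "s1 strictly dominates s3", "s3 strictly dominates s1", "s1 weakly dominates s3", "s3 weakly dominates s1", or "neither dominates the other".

s1's payoffs vs s3's, by Row's action — North: 5>3, South: 9>5, East: 6>-3, West: -1>-3.
s1 gives a strictly higher payoff against every action of Row, so s1 strictly dominates s3.

s1 strictly dominates s3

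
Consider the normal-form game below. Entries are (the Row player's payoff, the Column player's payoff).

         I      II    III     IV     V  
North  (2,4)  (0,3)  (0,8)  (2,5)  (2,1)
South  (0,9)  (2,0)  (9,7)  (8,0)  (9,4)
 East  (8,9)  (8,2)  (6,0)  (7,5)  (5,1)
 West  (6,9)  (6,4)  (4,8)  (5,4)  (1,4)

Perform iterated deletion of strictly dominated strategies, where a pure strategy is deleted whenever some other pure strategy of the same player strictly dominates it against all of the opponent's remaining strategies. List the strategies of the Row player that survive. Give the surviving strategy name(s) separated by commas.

East

Row North is eliminated: East beats it against every remaining column (I: 8>2, II: 8>0, III: 6>0, IV: 7>2, V: 5>2).
For the Row player, East strictly dominates West on the remaining columns (I: 8>6, II: 8>6, III: 6>4, IV: 7>5, V: 5>1); eliminate West.
Column II is eliminated: I beats it against every remaining row (South: 9>0, East: 9>2).
For the Column player, I strictly dominates III on the remaining rows (South: 9>7, East: 9>0); eliminate III.
For the Column player, I strictly dominates IV on the remaining rows (South: 9>0, East: 9>5); eliminate IV.
Column V is eliminated: I beats it against every remaining row (South: 9>4, East: 9>1).
The Row player's strategy South is strictly dominated by East (I: 8>0) and is removed.
Among the remaining strategies, none is strictly dominated by another pure strategy of the same player, so the elimination stops.
Surviving strategies — the Row player: {East}; the Column player: {I}.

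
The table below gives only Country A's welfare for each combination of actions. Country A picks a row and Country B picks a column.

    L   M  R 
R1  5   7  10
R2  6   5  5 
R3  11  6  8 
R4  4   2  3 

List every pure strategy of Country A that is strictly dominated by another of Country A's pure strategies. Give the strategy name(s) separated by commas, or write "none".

Nothing dominates R1: R2 at M (7>5); R3 at M (7>6); R4 at L (5>4).
R2: dominated, since R3 does at least as well everywhere (L: 11>6, M: 6>5, R: 8>5).
R3 is not dominated — it holds its own against R1 at L (11>5); R2 at L (11>6); R4 at L (11>4).
R4: dominated, since R1 does at least as well everywhere (L: 5>4, M: 7>2, R: 10>3).

R2, R4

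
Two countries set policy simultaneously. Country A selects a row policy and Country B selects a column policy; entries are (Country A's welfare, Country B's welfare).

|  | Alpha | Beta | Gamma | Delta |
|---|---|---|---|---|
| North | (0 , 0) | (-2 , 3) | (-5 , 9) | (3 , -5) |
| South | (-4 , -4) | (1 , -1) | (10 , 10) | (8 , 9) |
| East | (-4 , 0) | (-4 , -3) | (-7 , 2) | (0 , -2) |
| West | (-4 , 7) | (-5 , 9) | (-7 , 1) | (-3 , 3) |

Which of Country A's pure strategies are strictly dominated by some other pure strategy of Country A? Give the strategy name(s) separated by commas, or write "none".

North is not dominated — it holds its own against South at Alpha (0>-4); East at Alpha (0>-4); West at Alpha (0>-4).
South: no other strategy beats it everywhere (North at Beta (1>-2); East at Alpha (-4=-4); West at Alpha (-4=-4)).
East: dominated, since North does at least as well everywhere (Alpha: 0>-4, Beta: -2>-4, Gamma: -5>-7, Delta: 3>0).
West is strictly dominated by North (Alpha: 0>-4, Beta: -2>-5, Gamma: -5>-7, Delta: 3>-3).

East, West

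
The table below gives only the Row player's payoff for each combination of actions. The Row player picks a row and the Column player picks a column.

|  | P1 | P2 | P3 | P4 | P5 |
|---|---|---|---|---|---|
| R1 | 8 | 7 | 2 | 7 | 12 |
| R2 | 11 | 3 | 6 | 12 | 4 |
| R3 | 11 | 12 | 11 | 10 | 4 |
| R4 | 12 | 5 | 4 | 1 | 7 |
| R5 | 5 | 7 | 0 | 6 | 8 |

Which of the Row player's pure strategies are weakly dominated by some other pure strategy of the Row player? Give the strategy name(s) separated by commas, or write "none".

R5

R1 is not dominated — it holds its own against R2 at P2 (7>3); R3 at P5 (12>4); R4 at P2 (7>5); R5 at P1 (8>5).
R2 is not dominated — it holds its own against R1 at P1 (11>8); R3 at P4 (12>10); R4 at P3 (6>4); R5 at P1 (11>5).
Nothing dominates R3: R1 at P1 (11>8); R2 at P2 (12>3); R4 at P2 (12>5); R5 at P1 (11>5).
Nothing dominates R4: R1 at P1 (12>8); R2 at P1 (12>11); R3 at P1 (12>11); R5 at P1 (12>5).
R1 weakly dominates R5 — P1: 8>5, P2: 7=7, P3: 2>0, P4: 7>6, P5: 12>8.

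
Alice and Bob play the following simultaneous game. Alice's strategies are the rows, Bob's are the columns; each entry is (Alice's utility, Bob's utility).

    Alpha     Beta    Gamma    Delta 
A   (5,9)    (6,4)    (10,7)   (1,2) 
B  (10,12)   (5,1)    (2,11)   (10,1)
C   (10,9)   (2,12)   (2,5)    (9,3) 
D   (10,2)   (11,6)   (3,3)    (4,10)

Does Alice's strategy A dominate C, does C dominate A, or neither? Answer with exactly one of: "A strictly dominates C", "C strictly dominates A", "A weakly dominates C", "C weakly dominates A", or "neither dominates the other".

A's payoffs vs C's, by Bob's action — Alpha: 5<10, Beta: 6>2, Gamma: 10>2, Delta: 1<9.
A does better at Beta, Gamma but worse at Alpha, Delta; neither strategy dominates the other.

neither dominates the other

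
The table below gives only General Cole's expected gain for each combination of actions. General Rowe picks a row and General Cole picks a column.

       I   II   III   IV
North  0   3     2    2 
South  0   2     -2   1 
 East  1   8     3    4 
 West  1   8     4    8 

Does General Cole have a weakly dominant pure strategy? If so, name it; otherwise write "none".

II vs I: North: 3>0, South: 2>0, East: 8>1, West: 8>1.
II vs III: North: 3>2, South: 2>-2, East: 8>3, West: 8>4.
II vs IV: North: 3>2, South: 2>1, East: 8>4, West: 8=8.
II is at least as good as every other strategy against every opponent action, so it is weakly dominant.

II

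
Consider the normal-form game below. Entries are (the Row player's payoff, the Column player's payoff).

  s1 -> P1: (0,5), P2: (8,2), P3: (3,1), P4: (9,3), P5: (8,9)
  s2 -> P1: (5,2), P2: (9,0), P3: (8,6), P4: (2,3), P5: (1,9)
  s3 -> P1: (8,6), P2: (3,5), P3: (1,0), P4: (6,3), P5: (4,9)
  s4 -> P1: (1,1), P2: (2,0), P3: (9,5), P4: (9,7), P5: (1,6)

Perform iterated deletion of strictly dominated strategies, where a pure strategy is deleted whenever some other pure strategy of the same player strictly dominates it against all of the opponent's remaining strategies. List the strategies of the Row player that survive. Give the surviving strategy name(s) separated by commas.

s1, s4

For the Column player, P5 strictly dominates P1 on the remaining rows (s1: 9>5, s2: 9>2, s3: 9>6, s4: 6>1); eliminate P1.
Row s3 is eliminated: s1 beats it against every remaining column (P2: 8>3, P3: 3>1, P4: 9>6, P5: 8>4).
For the Column player, P4 strictly dominates P2 on the remaining rows (s1: 3>2, s2: 3>0, s4: 7>0); eliminate P2.
The Column player's strategy P3 is strictly dominated by P5 (s1: 9>1, s2: 9>6, s4: 6>5) and is removed.
For the Row player, s1 strictly dominates s2 on the remaining columns (P4: 9>2, P5: 8>1); eliminate s2.
Among the remaining strategies, none is strictly dominated by another pure strategy of the same player, so the elimination stops.
Surviving strategies — the Row player: {s1, s4}; the Column player: {P4, P5}.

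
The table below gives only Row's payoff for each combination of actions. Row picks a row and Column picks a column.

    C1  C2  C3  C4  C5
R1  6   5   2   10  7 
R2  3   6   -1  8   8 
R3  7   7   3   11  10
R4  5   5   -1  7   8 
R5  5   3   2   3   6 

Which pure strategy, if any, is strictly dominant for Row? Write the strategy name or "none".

R3

R3 vs R1: C1: 7>6, C2: 7>5, C3: 3>2, C4: 11>10, C5: 10>7.
R3 vs R2: C1: 7>3, C2: 7>6, C3: 3>-1, C4: 11>8, C5: 10>8.
R3 vs R4: C1: 7>5, C2: 7>5, C3: 3>-1, C4: 11>7, C5: 10>8.
R3 vs R5: C1: 7>5, C2: 7>3, C3: 3>2, C4: 11>3, C5: 10>6.
R3 strictly beats every other strategy against every opponent action, so it is strictly dominant.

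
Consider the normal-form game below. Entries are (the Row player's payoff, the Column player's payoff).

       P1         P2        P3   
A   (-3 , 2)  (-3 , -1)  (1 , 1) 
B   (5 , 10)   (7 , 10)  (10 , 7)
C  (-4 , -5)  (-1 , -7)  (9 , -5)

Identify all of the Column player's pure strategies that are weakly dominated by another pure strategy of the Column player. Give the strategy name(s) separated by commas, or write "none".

P2, P3

P1: no other strategy beats it everywhere (P2 at A (2>-1); P3 at A (2>1)).
P2 is weakly dominated by P1 (A: 2>-1, B: 10=10, C: -5>-7).
P3: dominated, since P1 does at least as well everywhere (A: 2>1, B: 10>7, C: -5=-5).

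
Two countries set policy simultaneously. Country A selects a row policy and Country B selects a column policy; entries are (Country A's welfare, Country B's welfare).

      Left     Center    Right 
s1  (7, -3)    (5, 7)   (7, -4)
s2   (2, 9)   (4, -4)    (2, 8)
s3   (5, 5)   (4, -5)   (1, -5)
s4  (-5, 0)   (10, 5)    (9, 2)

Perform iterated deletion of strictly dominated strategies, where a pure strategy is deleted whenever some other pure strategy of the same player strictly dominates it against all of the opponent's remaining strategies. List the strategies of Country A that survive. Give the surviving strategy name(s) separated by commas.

Row s2 is eliminated: s1 beats it against every remaining column (Left: 7>2, Center: 5>4, Right: 7>2).
Row s3 is eliminated: s1 beats it against every remaining column (Left: 7>5, Center: 5>4, Right: 7>1).
Column Left is eliminated: Center beats it against every remaining row (s1: 7>-3, s4: 5>0).
Row s1 is eliminated: s4 beats it against every remaining column (Center: 10>5, Right: 9>7).
Country B's strategy Right is strictly dominated by Center (s4: 5>2) and is removed.
Among the remaining strategies, none is strictly dominated by another pure strategy of the same player, so the elimination stops.
Surviving strategies — Country A: {s4}; Country B: {Center}.

s4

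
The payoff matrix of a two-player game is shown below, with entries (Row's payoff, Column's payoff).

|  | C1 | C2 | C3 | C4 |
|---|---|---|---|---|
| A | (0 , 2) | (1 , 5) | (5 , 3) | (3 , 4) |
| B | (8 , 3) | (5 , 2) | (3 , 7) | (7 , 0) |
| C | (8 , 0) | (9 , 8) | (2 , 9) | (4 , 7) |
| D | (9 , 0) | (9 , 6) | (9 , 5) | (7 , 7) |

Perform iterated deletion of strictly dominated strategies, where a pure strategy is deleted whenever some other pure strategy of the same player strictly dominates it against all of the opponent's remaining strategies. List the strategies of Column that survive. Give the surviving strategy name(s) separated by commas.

C2, C3, C4

Row A is eliminated: D beats it against every remaining column (C1: 9>0, C2: 9>1, C3: 9>5, C4: 7>3).
For Column, C3 strictly dominates C1 on the remaining rows (B: 7>3, C: 9>0, D: 5>0); eliminate C1.
Among the remaining strategies, none is strictly dominated by another pure strategy of the same player, so the elimination stops.
Surviving strategies — Row: {B, C, D}; Column: {C2, C3, C4}.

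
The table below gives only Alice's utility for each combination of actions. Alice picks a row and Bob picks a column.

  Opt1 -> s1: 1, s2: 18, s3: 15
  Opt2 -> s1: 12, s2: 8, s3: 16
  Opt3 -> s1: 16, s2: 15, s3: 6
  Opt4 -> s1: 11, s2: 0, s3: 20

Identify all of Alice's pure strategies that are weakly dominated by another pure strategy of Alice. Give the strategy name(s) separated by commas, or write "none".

none

Opt1: no other strategy beats it everywhere (Opt2 at s2 (18>8); Opt3 at s2 (18>15); Opt4 at s2 (18>0)).
Opt2: no other strategy beats it everywhere (Opt1 at s1 (12>1); Opt3 at s3 (16>6); Opt4 at s1 (12>11)).
Opt3 is not dominated — it holds its own against Opt1 at s1 (16>1); Opt2 at s1 (16>12); Opt4 at s1 (16>11).
Opt4 is not dominated — it holds its own against Opt1 at s1 (11>1); Opt2 at s3 (20>16); Opt3 at s3 (20>6).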